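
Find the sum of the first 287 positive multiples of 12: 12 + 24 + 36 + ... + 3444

Factor out 12: = 12(1 + 2 + ... + 287) = 12 × n(n+1)/2
= 12 × 287×288/2
= 12 × 41328
= 495936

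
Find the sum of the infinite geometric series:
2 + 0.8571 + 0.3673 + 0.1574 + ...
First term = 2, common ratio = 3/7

For |r| < 1, S = a / (1 - r)
S = 2 / (1 - (3/7))
S = 2 / (4/7)
S = 7/2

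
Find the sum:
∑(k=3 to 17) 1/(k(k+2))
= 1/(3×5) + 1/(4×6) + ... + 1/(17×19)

Partial fractions: 1/(k(k+2)) = (1/2)[1/k - 1/(k+2)]
Telescoping leaves the first two and last two terms:
= (1/2)[1/3 + 1/4 - 1/18 - 1/19]
= 325/1368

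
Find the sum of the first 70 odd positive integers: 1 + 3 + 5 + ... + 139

Sum of first n odd numbers = n²
= 70²
= 4900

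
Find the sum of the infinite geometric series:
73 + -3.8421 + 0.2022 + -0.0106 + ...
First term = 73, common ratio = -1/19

For |r| < 1, S = a / (1 - r)
S = 73 / (1 - (-1/19))
S = 73 / (20/19)
S = 1387/20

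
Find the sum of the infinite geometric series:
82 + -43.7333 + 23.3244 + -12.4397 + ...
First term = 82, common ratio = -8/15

For |r| < 1, S = a / (1 - r)
S = 82 / (1 - (-8/15))
S = 82 / (23/15)
S = 1230/23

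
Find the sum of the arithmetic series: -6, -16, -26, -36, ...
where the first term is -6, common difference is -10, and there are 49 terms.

Sₙ = n/2 × (first + last)
Last term = a + (n-1)d = -6 + (49-1)×(-10) = -486
S_49 = 49/2 × (-6 + (-486))
S_49 = 49/2 × (-492) = -12054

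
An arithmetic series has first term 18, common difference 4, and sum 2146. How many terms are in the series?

Using S = n/2 × [2a + (n-1)d]
2146 = n/2 × [2(18) + (n-1)(4)]
2146 = n/2 × [36 + 4n - 4]
4292 = n × [32 + 4n]
4n² + (32)n - 4292 = 0
Discriminant: Δ = (32)² - 4(4)(-4292) = 1024 + 68672 = 69696
√Δ = 264
n = [-(32) + √Δ] / (2·4) = (-32 + 264) / 8 = 232 / 8 = 29
(The negative root is discarded since n must be a positive integer.)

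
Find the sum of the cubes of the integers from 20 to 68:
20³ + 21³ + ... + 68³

Use ∑_{k=1}^{n} k³ = [n(n+1)/2]², then subtract the first 19 terms.
∑_{k=1}^{68} k³ = [68×69/2]² = 2346² = 5503716
∑_{k=1}^{19} k³ = [19×20/2]² = 190² = 36100
∑_{k=20}^{68} k³ = 5503716 - 36100 = 5467616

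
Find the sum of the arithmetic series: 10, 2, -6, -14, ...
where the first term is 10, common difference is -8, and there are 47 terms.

Sₙ = n/2 × (first + last)
Last term = a + (n-1)d = 10 + (47-1)×(-8) = -358
S_47 = 47/2 × (10 + (-358))
S_47 = 47/2 × (-348) = -8178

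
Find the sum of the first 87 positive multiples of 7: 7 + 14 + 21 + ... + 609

Factor out 7: = 7(1 + 2 + ... + 87) = 7 × n(n+1)/2
= 7 × 87×88/2
= 7 × 3828
= 26796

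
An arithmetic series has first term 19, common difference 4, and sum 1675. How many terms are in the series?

Using S = n/2 × [2a + (n-1)d]
1675 = n/2 × [2(19) + (n-1)(4)]
1675 = n/2 × [38 + 4n - 4]
3350 = n × [34 + 4n]
4n² + (34)n - 3350 = 0
Discriminant: Δ = (34)² - 4(4)(-3350) = 1156 + 53600 = 54756
√Δ = 234
n = [-(34) + √Δ] / (2·4) = (-34 + 234) / 8 = 200 / 8 = 25
(The negative root is discarded since n must be a positive integer.)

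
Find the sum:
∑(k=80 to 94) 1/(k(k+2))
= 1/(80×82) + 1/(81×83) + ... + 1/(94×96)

Partial fractions: 1/(k(k+2)) = (1/2)[1/k - 1/(k+2)]
Telescoping leaves the first two and last two terms:
= (1/2)[1/80 + 1/81 - 1/95 - 1/96]
= 961/492480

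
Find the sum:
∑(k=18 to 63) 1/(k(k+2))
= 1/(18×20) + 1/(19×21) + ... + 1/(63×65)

Partial fractions: 1/(k(k+2)) = (1/2)[1/k - 1/(k+2)]
Telescoping leaves the first two and last two terms:
= (1/2)[1/18 + 1/19 - 1/64 - 1/65]
= 54901/1422720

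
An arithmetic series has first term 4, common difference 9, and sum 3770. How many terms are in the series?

Using S = n/2 × [2a + (n-1)d]
3770 = n/2 × [2(4) + (n-1)(9)]
3770 = n/2 × [8 + 9n - 9]
7540 = n × [-1 + 9n]
9n² + (-1)n - 7540 = 0
Discriminant: Δ = (-1)² - 4(9)(-7540) = 1 + 271440 = 271441
√Δ = 521
n = [-(-1) + √Δ] / (2·9) = (1 + 521) / 18 = 522 / 18 = 29
(The negative root is discarded since n must be a positive integer.)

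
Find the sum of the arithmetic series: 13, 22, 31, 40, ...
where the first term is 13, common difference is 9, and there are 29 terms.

Sₙ = n/2 × (first + last)
Last term = a + (n-1)d = 13 + (29-1)×9 = 265
S_29 = 29/2 × (13 + 265)
S_29 = 29/2 × 278 = 4031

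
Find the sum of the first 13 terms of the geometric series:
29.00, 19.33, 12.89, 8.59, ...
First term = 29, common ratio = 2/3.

Sₙ = a(1 - rⁿ) / (1 - r)
S_13 = 29(1 - (2/3)^13) / (1 - (2/3))
S_13 = 29(1 - (8192/1594323)) / (1/3)
S_13 = 45997799/531441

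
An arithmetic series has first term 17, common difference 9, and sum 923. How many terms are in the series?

Using S = n/2 × [2a + (n-1)d]
923 = n/2 × [2(17) + (n-1)(9)]
923 = n/2 × [34 + 9n - 9]
1846 = n × [25 + 9n]
9n² + (25)n - 1846 = 0
Discriminant: Δ = (25)² - 4(9)(-1846) = 625 + 66456 = 67081
√Δ = 259
n = [-(25) + √Δ] / (2·9) = (-25 + 259) / 18 = 234 / 18 = 13
(The negative root is discarded since n must be a positive integer.)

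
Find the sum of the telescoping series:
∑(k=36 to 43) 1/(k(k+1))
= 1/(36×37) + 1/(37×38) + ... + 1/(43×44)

Partial fractions: 1/(k(k+1)) = 1/k - 1/(k+1)
The series telescopes:
= (1/36 - 1/37) + (1/37 - 1/38) + ... + (1/43 - 1/44)
= 1/36 - 1/44
= 1/198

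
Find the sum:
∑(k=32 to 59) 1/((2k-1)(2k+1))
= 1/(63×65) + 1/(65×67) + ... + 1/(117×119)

Partial fractions: 1/((2k-1)(2k+1)) = (1/2)[1/(2k-1) - 1/(2k+1)]
The series telescopes:
= (1/2)[1/63 - 1/119]
= 4/1071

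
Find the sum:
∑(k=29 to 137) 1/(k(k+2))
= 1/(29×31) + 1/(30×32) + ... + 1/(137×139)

Partial fractions: 1/(k(k+2)) = (1/2)[1/k - 1/(k+2)]
Telescoping leaves the first two and last two terms:
= (1/2)[1/29 + 1/30 - 1/138 - 1/139]
= 24743/927130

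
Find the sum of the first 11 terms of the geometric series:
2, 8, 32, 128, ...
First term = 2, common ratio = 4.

Sₙ = a(1 - rⁿ) / (1 - r)
S_11 = 2(1 - 4^11) / (1 - 4)
S_11 = 2(1 - 4194304) / (-3)
S_11 = 2796202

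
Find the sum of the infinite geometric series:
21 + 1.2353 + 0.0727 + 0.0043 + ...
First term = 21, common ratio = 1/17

For |r| < 1, S = a / (1 - r)
S = 21 / (1 - (1/17))
S = 21 / (16/17)
S = 357/16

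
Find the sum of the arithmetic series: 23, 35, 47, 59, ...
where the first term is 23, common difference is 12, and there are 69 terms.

Sₙ = n/2 × (first + last)
Last term = a + (n-1)d = 23 + (69-1)×12 = 839
S_69 = 69/2 × (23 + 839)
S_69 = 69/2 × 862 = 29739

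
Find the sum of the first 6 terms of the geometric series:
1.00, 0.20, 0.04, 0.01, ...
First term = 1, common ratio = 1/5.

Sₙ = a(1 - rⁿ) / (1 - r)
S_6 = 1(1 - (1/5)^6) / (1 - (1/5))
S_6 = 1(1 - (1/15625)) / (4/5)
S_6 = 3906/3125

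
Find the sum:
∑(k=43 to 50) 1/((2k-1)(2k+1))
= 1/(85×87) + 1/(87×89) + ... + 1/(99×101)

Partial fractions: 1/((2k-1)(2k+1)) = (1/2)[1/(2k-1) - 1/(2k+1)]
The series telescopes:
= (1/2)[1/85 - 1/101]
= 8/8585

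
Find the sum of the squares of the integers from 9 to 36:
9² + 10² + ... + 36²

Use ∑_{k=1}^{n} k² = n(n+1)(2n+1)/6, then subtract the first 8 terms.
∑_{k=1}^{36} k² = 36×37×73/6 = 16206
∑_{k=1}^{8} k² = 8×9×17/6 = 204
∑_{k=9}^{36} k² = 16206 - 204 = 16002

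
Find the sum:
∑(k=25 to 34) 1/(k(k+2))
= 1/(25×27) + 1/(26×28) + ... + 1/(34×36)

Partial fractions: 1/(k(k+2)) = (1/2)[1/k - 1/(k+2)]
Telescoping leaves the first two and last two terms:
= (1/2)[1/25 + 1/26 - 1/35 - 1/36]
= 1811/163800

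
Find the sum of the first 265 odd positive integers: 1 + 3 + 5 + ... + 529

Sum of first n odd numbers = n²
= 265²
= 70225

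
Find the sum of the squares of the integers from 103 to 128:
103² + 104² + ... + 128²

Use ∑_{k=1}^{n} k² = n(n+1)(2n+1)/6, then subtract the first 102 terms.
∑_{k=1}^{128} k² = 128×129×257/6 = 707264
∑_{k=1}^{102} k² = 102×103×205/6 = 358955
∑_{k=103}^{128} k² = 707264 - 358955 = 348309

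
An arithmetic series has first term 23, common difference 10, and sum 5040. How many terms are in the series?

Using S = n/2 × [2a + (n-1)d]
5040 = n/2 × [2(23) + (n-1)(10)]
5040 = n/2 × [46 + 10n - 10]
10080 = n × [36 + 10n]
10n² + (36)n - 10080 = 0
Discriminant: Δ = (36)² - 4(10)(-10080) = 1296 + 403200 = 404496
√Δ = 636
n = [-(36) + √Δ] / (2·10) = (-36 + 636) / 20 = 600 / 20 = 30
(The negative root is discarded since n must be a positive integer.)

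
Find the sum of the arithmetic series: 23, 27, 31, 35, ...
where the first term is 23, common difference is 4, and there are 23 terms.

Sₙ = n/2 × (first + last)
Last term = a + (n-1)d = 23 + (23-1)×4 = 111
S_23 = 23/2 × (23 + 111)
S_23 = 23/2 × 134 = 1541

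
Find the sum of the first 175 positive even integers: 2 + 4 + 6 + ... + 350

Sum of first n even numbers = n(n+1)
= 175×176
= 30800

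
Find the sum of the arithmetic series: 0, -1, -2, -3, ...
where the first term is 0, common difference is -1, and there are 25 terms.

Sₙ = n/2 × (first + last)
Last term = a + (n-1)d = 0 + (25-1)×(-1) = -24
S_25 = 25/2 × (0 + (-24))
S_25 = 25/2 × (-24) = -300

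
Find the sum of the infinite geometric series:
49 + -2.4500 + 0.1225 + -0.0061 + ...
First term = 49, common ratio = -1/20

For |r| < 1, S = a / (1 - r)
S = 49 / (1 - (-1/20))
S = 49 / (21/20)
S = 140/3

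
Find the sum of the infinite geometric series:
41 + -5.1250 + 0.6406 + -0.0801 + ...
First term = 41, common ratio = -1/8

For |r| < 1, S = a / (1 - r)
S = 41 / (1 - (-1/8))
S = 41 / (9/8)
S = 328/9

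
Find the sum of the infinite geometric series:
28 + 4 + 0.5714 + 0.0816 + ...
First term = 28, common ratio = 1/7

For |r| < 1, S = a / (1 - r)
S = 28 / (1 - (1/7))
S = 28 / (6/7)
S = 98/3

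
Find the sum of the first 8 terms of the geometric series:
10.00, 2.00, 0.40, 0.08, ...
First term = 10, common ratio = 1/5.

Sₙ = a(1 - rⁿ) / (1 - r)
S_8 = 10(1 - (1/5)^8) / (1 - (1/5))
S_8 = 10(1 - (1/390625)) / (4/5)
S_8 = 195312/15625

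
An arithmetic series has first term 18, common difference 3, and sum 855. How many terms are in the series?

Using S = n/2 × [2a + (n-1)d]
855 = n/2 × [2(18) + (n-1)(3)]
855 = n/2 × [36 + 3n - 3]
1710 = n × [33 + 3n]
3n² + (33)n - 1710 = 0
Discriminant: Δ = (33)² - 4(3)(-1710) = 1089 + 20520 = 21609
√Δ = 147
n = [-(33) + √Δ] / (2·3) = (-33 + 147) / 6 = 114 / 6 = 19
(The negative root is discarded since n must be a positive integer.)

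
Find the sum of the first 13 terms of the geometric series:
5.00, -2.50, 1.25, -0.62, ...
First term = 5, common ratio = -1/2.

Sₙ = a(1 - rⁿ) / (1 - r)
S_13 = 5(1 - (-1/2)^13) / (1 - (-1/2))
S_13 = 5(1 - (-1/8192)) / (3/2)
S_13 = 13655/4096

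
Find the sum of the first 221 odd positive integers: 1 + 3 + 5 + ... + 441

Sum of first n odd numbers = n²
= 221²
= 48841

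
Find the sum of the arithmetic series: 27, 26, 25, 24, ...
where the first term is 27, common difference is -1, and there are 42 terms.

Sₙ = n/2 × (first + last)
Last term = a + (n-1)d = 27 + (42-1)×(-1) = -14
S_42 = 42/2 × (27 + (-14))
S_42 = 42/2 × 13 = 273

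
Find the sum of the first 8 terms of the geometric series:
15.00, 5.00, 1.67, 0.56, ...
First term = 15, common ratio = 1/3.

Sₙ = a(1 - rⁿ) / (1 - r)
S_8 = 15(1 - (1/3)^8) / (1 - (1/3))
S_8 = 15(1 - (1/6561)) / (2/3)
S_8 = 16400/729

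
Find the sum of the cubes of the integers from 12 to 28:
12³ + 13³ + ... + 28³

Use ∑_{k=1}^{n} k³ = [n(n+1)/2]², then subtract the first 11 terms.
∑_{k=1}^{28} k³ = [28×29/2]² = 406² = 164836
∑_{k=1}^{11} k³ = [11×12/2]² = 66² = 4356
∑_{k=12}^{28} k³ = 164836 - 4356 = 160480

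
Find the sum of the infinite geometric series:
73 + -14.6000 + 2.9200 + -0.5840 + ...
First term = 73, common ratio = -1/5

For |r| < 1, S = a / (1 - r)
S = 73 / (1 - (-1/5))
S = 73 / (6/5)
S = 365/6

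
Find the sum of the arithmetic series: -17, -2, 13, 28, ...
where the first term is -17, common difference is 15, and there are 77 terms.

Sₙ = n/2 × (first + last)
Last term = a + (n-1)d = -17 + (77-1)×15 = 1123
S_77 = 77/2 × (-17 + 1123)
S_77 = 77/2 × 1106 = 42581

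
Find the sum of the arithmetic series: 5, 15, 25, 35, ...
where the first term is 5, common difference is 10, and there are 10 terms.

Sₙ = n/2 × (first + last)
Last term = a + (n-1)d = 5 + (10-1)×10 = 95
S_10 = 10/2 × (5 + 95)
S_10 = 10/2 × 100 = 500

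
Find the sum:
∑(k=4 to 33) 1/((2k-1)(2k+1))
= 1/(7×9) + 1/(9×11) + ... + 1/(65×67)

Partial fractions: 1/((2k-1)(2k+1)) = (1/2)[1/(2k-1) - 1/(2k+1)]
The series telescopes:
= (1/2)[1/7 - 1/67]
= 30/469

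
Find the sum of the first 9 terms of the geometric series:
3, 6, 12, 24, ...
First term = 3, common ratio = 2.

Sₙ = a(1 - rⁿ) / (1 - r)
S_9 = 3(1 - 2^9) / (1 - 2)
S_9 = 3(1 - 512) / (-1)
S_9 = 1533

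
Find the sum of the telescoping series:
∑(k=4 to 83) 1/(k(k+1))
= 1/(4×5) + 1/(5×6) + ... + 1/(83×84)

Partial fractions: 1/(k(k+1)) = 1/k - 1/(k+1)
The series telescopes:
= (1/4 - 1/5) + (1/5 - 1/6) + ... + (1/83 - 1/84)
= 1/4 - 1/84
= 5/21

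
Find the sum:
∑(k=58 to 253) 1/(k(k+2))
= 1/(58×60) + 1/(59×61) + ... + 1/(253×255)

Partial fractions: 1/(k(k+2)) = (1/2)[1/k - 1/(k+2)]
Telescoping leaves the first two and last two terms:
= (1/2)[1/58 + 1/59 - 1/254 - 1/255]
= 1459073/110821470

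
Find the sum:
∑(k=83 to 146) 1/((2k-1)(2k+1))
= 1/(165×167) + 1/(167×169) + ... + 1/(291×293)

Partial fractions: 1/((2k-1)(2k+1)) = (1/2)[1/(2k-1) - 1/(2k+1)]
The series telescopes:
= (1/2)[1/165 - 1/293]
= 64/48345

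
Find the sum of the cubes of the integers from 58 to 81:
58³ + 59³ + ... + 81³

Use ∑_{k=1}^{n} k³ = [n(n+1)/2]², then subtract the first 57 terms.
∑_{k=1}^{81} k³ = [81×82/2]² = 3321² = 11029041
∑_{k=1}^{57} k³ = [57×58/2]² = 1653² = 2732409
∑_{k=58}^{81} k³ = 11029041 - 2732409 = 8296632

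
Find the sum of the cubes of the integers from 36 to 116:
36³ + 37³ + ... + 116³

Use ∑_{k=1}^{n} k³ = [n(n+1)/2]², then subtract the first 35 terms.
∑_{k=1}^{116} k³ = [116×117/2]² = 6786² = 46049796
∑_{k=1}^{35} k³ = [35×36/2]² = 630² = 396900
∑_{k=36}^{116} k³ = 46049796 - 396900 = 45652896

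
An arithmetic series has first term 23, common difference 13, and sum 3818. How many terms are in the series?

Using S = n/2 × [2a + (n-1)d]
3818 = n/2 × [2(23) + (n-1)(13)]
3818 = n/2 × [46 + 13n - 13]
7636 = n × [33 + 13n]
13n² + (33)n - 7636 = 0
Discriminant: Δ = (33)² - 4(13)(-7636) = 1089 + 397072 = 398161
√Δ = 631
n = [-(33) + √Δ] / (2·13) = (-33 + 631) / 26 = 598 / 26 = 23
(The negative root is discarded since n must be a positive integer.)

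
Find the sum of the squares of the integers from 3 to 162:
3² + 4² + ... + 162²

Use ∑_{k=1}^{n} k² = n(n+1)(2n+1)/6, then subtract the first 2 terms.
∑_{k=1}^{162} k² = 162×163×325/6 = 1430325
∑_{k=1}^{2} k² = 2×3×5/6 = 5
∑_{k=3}^{162} k² = 1430325 - 5 = 1430320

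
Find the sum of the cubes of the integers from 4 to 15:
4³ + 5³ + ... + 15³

Use ∑_{k=1}^{n} k³ = [n(n+1)/2]², then subtract the first 3 terms.
∑_{k=1}^{15} k³ = [15×16/2]² = 120² = 14400
∑_{k=1}^{3} k³ = [3×4/2]² = 6² = 36
∑_{k=4}^{15} k³ = 14400 - 36 = 14364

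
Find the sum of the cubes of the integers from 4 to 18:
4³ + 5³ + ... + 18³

Use ∑_{k=1}^{n} k³ = [n(n+1)/2]², then subtract the first 3 terms.
∑_{k=1}^{18} k³ = [18×19/2]² = 171² = 29241
∑_{k=1}^{3} k³ = [3×4/2]² = 6² = 36
∑_{k=4}^{18} k³ = 29241 - 36 = 29205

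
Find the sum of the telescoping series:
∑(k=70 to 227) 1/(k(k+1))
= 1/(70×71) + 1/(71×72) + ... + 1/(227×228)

Partial fractions: 1/(k(k+1)) = 1/k - 1/(k+1)
The series telescopes:
= (1/70 - 1/71) + (1/71 - 1/72) + ... + (1/227 - 1/228)
= 1/70 - 1/228
= 79/7980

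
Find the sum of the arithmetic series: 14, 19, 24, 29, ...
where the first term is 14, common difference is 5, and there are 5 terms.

Sₙ = n/2 × (first + last)
Last term = a + (n-1)d = 14 + (5-1)×5 = 34
S_5 = 5/2 × (14 + 34)
S_5 = 5/2 × 48 = 120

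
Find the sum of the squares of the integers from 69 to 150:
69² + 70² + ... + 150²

Use ∑_{k=1}^{n} k² = n(n+1)(2n+1)/6, then subtract the first 68 terms.
∑_{k=1}^{150} k² = 150×151×301/6 = 1136275
∑_{k=1}^{68} k² = 68×69×137/6 = 107134
∑_{k=69}^{150} k² = 1136275 - 107134 = 1029141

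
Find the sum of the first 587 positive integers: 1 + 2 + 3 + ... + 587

Formula: ∑k = n(n+1)/2
= 587×588/2
= 345156/2
= 172578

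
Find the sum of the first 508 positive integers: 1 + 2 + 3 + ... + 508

Formula: ∑k = n(n+1)/2
= 508×509/2
= 258572/2
= 129286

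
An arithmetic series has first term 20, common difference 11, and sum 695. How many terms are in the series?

Using S = n/2 × [2a + (n-1)d]
695 = n/2 × [2(20) + (n-1)(11)]
695 = n/2 × [40 + 11n - 11]
1390 = n × [29 + 11n]
11n² + (29)n - 1390 = 0
Discriminant: Δ = (29)² - 4(11)(-1390) = 841 + 61160 = 62001
√Δ = 249
n = [-(29) + √Δ] / (2·11) = (-29 + 249) / 22 = 220 / 22 = 10
(The negative root is discarded since n must be a positive integer.)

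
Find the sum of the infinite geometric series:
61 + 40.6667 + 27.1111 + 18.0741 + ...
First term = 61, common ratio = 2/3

For |r| < 1, S = a / (1 - r)
S = 61 / (1 - (2/3))
S = 61 / (1/3)
S = 183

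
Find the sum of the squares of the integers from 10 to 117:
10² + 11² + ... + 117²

Use ∑_{k=1}^{n} k² = n(n+1)(2n+1)/6, then subtract the first 9 terms.
∑_{k=1}^{117} k² = 117×118×235/6 = 540735
∑_{k=1}^{9} k² = 9×10×19/6 = 285
∑_{k=10}^{117} k² = 540735 - 285 = 540450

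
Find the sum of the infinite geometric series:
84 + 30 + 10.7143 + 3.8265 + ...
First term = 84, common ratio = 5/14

For |r| < 1, S = a / (1 - r)
S = 84 / (1 - (5/14))
S = 84 / (9/14)
S = 392/3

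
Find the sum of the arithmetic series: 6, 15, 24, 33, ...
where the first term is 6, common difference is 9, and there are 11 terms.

Sₙ = n/2 × (first + last)
Last term = a + (n-1)d = 6 + (11-1)×9 = 96
S_11 = 11/2 × (6 + 96)
S_11 = 11/2 × 102 = 561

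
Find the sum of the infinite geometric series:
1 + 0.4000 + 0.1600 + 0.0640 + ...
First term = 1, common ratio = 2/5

For |r| < 1, S = a / (1 - r)
S = 1 / (1 - (2/5))
S = 1 / (3/5)
S = 5/3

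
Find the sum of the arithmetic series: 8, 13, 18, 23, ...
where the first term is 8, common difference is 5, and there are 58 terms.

Sₙ = n/2 × (first + last)
Last term = a + (n-1)d = 8 + (58-1)×5 = 293
S_58 = 58/2 × (8 + 293)
S_58 = 58/2 × 301 = 8729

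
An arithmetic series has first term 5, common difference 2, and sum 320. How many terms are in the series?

Using S = n/2 × [2a + (n-1)d]
320 = n/2 × [2(5) + (n-1)(2)]
320 = n/2 × [10 + 2n - 2]
640 = n × [8 + 2n]
2n² + (8)n - 640 = 0
Discriminant: Δ = (8)² - 4(2)(-640) = 64 + 5120 = 5184
√Δ = 72
n = [-(8) + √Δ] / (2·2) = (-8 + 72) / 4 = 64 / 4 = 16
(The negative root is discarded since n must be a positive integer.)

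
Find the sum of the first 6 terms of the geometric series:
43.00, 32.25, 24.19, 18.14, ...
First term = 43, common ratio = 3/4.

Sₙ = a(1 - rⁿ) / (1 - r)
S_6 = 43(1 - (3/4)^6) / (1 - (3/4))
S_6 = 43(1 - (729/4096)) / (1/4)
S_6 = 144781/1024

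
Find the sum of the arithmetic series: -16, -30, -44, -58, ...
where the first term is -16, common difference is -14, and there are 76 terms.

Sₙ = n/2 × (first + last)
Last term = a + (n-1)d = -16 + (76-1)×(-14) = -1066
S_76 = 76/2 × (-16 + (-1066))
S_76 = 76/2 × (-1082) = -41116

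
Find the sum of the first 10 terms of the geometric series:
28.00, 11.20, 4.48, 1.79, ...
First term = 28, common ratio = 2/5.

Sₙ = a(1 - rⁿ) / (1 - r)
S_10 = 28(1 - (2/5)^10) / (1 - (2/5))
S_10 = 28(1 - (1024/9765625)) / (3/5)
S_10 = 91136276/1953125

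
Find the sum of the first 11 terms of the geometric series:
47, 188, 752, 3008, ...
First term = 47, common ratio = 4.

Sₙ = a(1 - rⁿ) / (1 - r)
S_11 = 47(1 - 4^11) / (1 - 4)
S_11 = 47(1 - 4194304) / (-3)
S_11 = 65710747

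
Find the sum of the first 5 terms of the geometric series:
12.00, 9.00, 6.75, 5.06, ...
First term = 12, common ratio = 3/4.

Sₙ = a(1 - rⁿ) / (1 - r)
S_5 = 12(1 - (3/4)^5) / (1 - (3/4))
S_5 = 12(1 - (243/1024)) / (1/4)
S_5 = 2343/64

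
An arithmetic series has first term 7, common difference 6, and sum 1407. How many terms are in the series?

Using S = n/2 × [2a + (n-1)d]
1407 = n/2 × [2(7) + (n-1)(6)]
1407 = n/2 × [14 + 6n - 6]
2814 = n × [8 + 6n]
6n² + (8)n - 2814 = 0
Discriminant: Δ = (8)² - 4(6)(-2814) = 64 + 67536 = 67600
√Δ = 260
n = [-(8) + √Δ] / (2·6) = (-8 + 260) / 12 = 252 / 12 = 21
(The negative root is discarded since n must be a positive integer.)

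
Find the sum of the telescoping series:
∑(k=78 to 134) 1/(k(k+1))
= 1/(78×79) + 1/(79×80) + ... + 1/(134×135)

Partial fractions: 1/(k(k+1)) = 1/k - 1/(k+1)
The series telescopes:
= (1/78 - 1/79) + (1/79 - 1/80) + ... + (1/134 - 1/135)
= 1/78 - 1/135
= 19/3510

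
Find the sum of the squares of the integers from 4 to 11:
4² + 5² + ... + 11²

Use ∑_{k=1}^{n} k² = n(n+1)(2n+1)/6, then subtract the first 3 terms.
∑_{k=1}^{11} k² = 11×12×23/6 = 506
∑_{k=1}^{3} k² = 3×4×7/6 = 14
∑_{k=4}^{11} k² = 506 - 14 = 492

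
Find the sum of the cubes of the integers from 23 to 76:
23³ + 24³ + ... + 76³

Use ∑_{k=1}^{n} k³ = [n(n+1)/2]², then subtract the first 22 terms.
∑_{k=1}^{76} k³ = [76×77/2]² = 2926² = 8561476
∑_{k=1}^{22} k³ = [22×23/2]² = 253² = 64009
∑_{k=23}^{76} k³ = 8561476 - 64009 = 8497467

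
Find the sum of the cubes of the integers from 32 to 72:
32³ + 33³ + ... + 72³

Use ∑_{k=1}^{n} k³ = [n(n+1)/2]², then subtract the first 31 terms.
∑_{k=1}^{72} k³ = [72×73/2]² = 2628² = 6906384
∑_{k=1}^{31} k³ = [31×32/2]² = 496² = 246016
∑_{k=32}^{72} k³ = 6906384 - 246016 = 6660368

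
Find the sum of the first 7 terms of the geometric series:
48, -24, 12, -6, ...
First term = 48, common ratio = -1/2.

Sₙ = a(1 - rⁿ) / (1 - r)
S_7 = 48(1 - (-1/2)^7) / (1 - (-1/2))
S_7 = 48(1 - (-1/128)) / (3/2)
S_7 = 129/4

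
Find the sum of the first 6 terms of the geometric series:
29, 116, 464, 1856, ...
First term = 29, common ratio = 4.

Sₙ = a(1 - rⁿ) / (1 - r)
S_6 = 29(1 - 4^6) / (1 - 4)
S_6 = 29(1 - 4096) / (-3)
S_6 = 39585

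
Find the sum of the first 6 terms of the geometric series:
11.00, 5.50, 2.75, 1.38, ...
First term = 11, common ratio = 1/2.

Sₙ = a(1 - rⁿ) / (1 - r)
S_6 = 11(1 - (1/2)^6) / (1 - (1/2))
S_6 = 11(1 - (1/64)) / (1/2)
S_6 = 693/32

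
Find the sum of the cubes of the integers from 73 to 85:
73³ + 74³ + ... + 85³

Use ∑_{k=1}^{n} k³ = [n(n+1)/2]², then subtract the first 72 terms.
∑_{k=1}^{85} k³ = [85×86/2]² = 3655² = 13359025
∑_{k=1}^{72} k³ = [72×73/2]² = 2628² = 6906384
∑_{k=73}^{85} k³ = 13359025 - 6906384 = 6452641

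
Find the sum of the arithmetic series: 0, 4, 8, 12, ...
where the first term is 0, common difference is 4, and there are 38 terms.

Sₙ = n/2 × (first + last)
Last term = a + (n-1)d = 0 + (38-1)×4 = 148
S_38 = 38/2 × (0 + 148)
S_38 = 38/2 × 148 = 2812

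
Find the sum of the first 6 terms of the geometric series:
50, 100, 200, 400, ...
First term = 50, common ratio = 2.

Sₙ = a(1 - rⁿ) / (1 - r)
S_6 = 50(1 - 2^6) / (1 - 2)
S_6 = 50(1 - 64) / (-1)
S_6 = 3150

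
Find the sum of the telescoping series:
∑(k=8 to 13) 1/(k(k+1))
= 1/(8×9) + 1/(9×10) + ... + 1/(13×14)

Partial fractions: 1/(k(k+1)) = 1/k - 1/(k+1)
The series telescopes:
= (1/8 - 1/9) + (1/9 - 1/10) + ... + (1/13 - 1/14)
= 1/8 - 1/14
= 3/56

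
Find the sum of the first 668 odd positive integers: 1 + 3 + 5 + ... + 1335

Sum of first n odd numbers = n²
= 668²
= 446224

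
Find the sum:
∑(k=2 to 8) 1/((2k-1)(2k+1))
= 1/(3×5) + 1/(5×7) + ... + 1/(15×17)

Partial fractions: 1/((2k-1)(2k+1)) = (1/2)[1/(2k-1) - 1/(2k+1)]
The series telescopes:
= (1/2)[1/3 - 1/17]
= 7/51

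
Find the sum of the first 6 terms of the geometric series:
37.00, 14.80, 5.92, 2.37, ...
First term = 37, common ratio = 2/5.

Sₙ = a(1 - rⁿ) / (1 - r)
S_6 = 37(1 - (2/5)^6) / (1 - (2/5))
S_6 = 37(1 - (64/15625)) / (3/5)
S_6 = 191919/3125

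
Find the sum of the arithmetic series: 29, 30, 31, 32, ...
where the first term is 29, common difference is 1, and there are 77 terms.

Sₙ = n/2 × (first + last)
Last term = a + (n-1)d = 29 + (77-1)×1 = 105
S_77 = 77/2 × (29 + 105)
S_77 = 77/2 × 134 = 5159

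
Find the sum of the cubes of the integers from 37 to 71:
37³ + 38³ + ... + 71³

Use ∑_{k=1}^{n} k³ = [n(n+1)/2]², then subtract the first 36 terms.
∑_{k=1}^{71} k³ = [71×72/2]² = 2556² = 6533136
∑_{k=1}^{36} k³ = [36×37/2]² = 666² = 443556
∑_{k=37}^{71} k³ = 6533136 - 443556 = 6089580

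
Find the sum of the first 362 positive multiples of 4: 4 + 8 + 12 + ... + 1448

Factor out 4: = 4(1 + 2 + ... + 362) = 4 × n(n+1)/2
= 4 × 362×363/2
= 4 × 65703
= 262812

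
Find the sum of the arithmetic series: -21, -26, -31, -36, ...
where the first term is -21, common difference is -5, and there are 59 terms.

Sₙ = n/2 × (first + last)
Last term = a + (n-1)d = -21 + (59-1)×(-5) = -311
S_59 = 59/2 × (-21 + (-311))
S_59 = 59/2 × (-332) = -9794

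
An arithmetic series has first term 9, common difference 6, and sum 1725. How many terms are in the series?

Using S = n/2 × [2a + (n-1)d]
1725 = n/2 × [2(9) + (n-1)(6)]
1725 = n/2 × [18 + 6n - 6]
3450 = n × [12 + 6n]
6n² + (12)n - 3450 = 0
Discriminant: Δ = (12)² - 4(6)(-3450) = 144 + 82800 = 82944
√Δ = 288
n = [-(12) + √Δ] / (2·6) = (-12 + 288) / 12 = 276 / 12 = 23
(The negative root is discarded since n must be a positive integer.)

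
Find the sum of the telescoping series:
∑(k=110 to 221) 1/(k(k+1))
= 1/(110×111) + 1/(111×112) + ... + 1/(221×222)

Partial fractions: 1/(k(k+1)) = 1/k - 1/(k+1)
The series telescopes:
= (1/110 - 1/111) + (1/111 - 1/112) + ... + (1/221 - 1/222)
= 1/110 - 1/222
= 28/6105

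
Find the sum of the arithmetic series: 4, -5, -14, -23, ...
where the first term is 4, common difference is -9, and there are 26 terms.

Sₙ = n/2 × (first + last)
Last term = a + (n-1)d = 4 + (26-1)×(-9) = -221
S_26 = 26/2 × (4 + (-221))
S_26 = 26/2 × (-217) = -2821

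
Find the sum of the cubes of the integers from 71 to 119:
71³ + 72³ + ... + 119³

Use ∑_{k=1}^{n} k³ = [n(n+1)/2]², then subtract the first 70 terms.
∑_{k=1}^{119} k³ = [119×120/2]² = 7140² = 50979600
∑_{k=1}^{70} k³ = [70×71/2]² = 2485² = 6175225
∑_{k=71}^{119} k³ = 50979600 - 6175225 = 44804375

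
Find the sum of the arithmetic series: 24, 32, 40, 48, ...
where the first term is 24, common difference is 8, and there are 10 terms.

Sₙ = n/2 × (first + last)
Last term = a + (n-1)d = 24 + (10-1)×8 = 96
S_10 = 10/2 × (24 + 96)
S_10 = 10/2 × 120 = 600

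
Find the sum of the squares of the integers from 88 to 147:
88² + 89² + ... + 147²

Use ∑_{k=1}^{n} k² = n(n+1)(2n+1)/6, then subtract the first 87 terms.
∑_{k=1}^{147} k² = 147×148×295/6 = 1069670
∑_{k=1}^{87} k² = 87×88×175/6 = 223300
∑_{k=88}^{147} k² = 1069670 - 223300 = 846370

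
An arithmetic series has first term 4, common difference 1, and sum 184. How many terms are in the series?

Using S = n/2 × [2a + (n-1)d]
184 = n/2 × [2(4) + (n-1)(1)]
184 = n/2 × [8 + 1n - 1]
368 = n × [7 + 1n]
1n² + (7)n - 368 = 0
Discriminant: Δ = (7)² - 4(1)(-368) = 49 + 1472 = 1521
√Δ = 39
n = [-(7) + √Δ] / (2·1) = (-7 + 39) / 2 = 32 / 2 = 16
(The negative root is discarded since n must be a positive integer.)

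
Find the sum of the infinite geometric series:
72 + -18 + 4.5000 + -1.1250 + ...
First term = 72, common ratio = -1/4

For |r| < 1, S = a / (1 - r)
S = 72 / (1 - (-1/4))
S = 72 / (5/4)
S = 288/5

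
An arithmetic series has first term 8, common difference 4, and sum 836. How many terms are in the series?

Using S = n/2 × [2a + (n-1)d]
836 = n/2 × [2(8) + (n-1)(4)]
836 = n/2 × [16 + 4n - 4]
1672 = n × [12 + 4n]
4n² + (12)n - 1672 = 0
Discriminant: Δ = (12)² - 4(4)(-1672) = 144 + 26752 = 26896
√Δ = 164
n = [-(12) + √Δ] / (2·4) = (-12 + 164) / 8 = 152 / 8 = 19
(The negative root is discarded since n must be a positive integer.)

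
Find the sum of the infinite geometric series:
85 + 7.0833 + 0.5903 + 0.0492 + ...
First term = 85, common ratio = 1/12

For |r| < 1, S = a / (1 - r)
S = 85 / (1 - (1/12))
S = 85 / (11/12)
S = 1020/11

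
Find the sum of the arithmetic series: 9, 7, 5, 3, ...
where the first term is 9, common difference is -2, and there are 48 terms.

Sₙ = n/2 × (first + last)
Last term = a + (n-1)d = 9 + (48-1)×(-2) = -85
S_48 = 48/2 × (9 + (-85))
S_48 = 48/2 × (-76) = -1824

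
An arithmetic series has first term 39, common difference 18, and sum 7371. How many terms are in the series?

Using S = n/2 × [2a + (n-1)d]
7371 = n/2 × [2(39) + (n-1)(18)]
7371 = n/2 × [78 + 18n - 18]
14742 = n × [60 + 18n]
18n² + (60)n - 14742 = 0
Discriminant: Δ = (60)² - 4(18)(-14742) = 3600 + 1061424 = 1065024
√Δ = 1032
n = [-(60) + √Δ] / (2·18) = (-60 + 1032) / 36 = 972 / 36 = 27
(The negative root is discarded since n must be a positive integer.)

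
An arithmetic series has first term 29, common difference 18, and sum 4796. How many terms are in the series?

Using S = n/2 × [2a + (n-1)d]
4796 = n/2 × [2(29) + (n-1)(18)]
4796 = n/2 × [58 + 18n - 18]
9592 = n × [40 + 18n]
18n² + (40)n - 9592 = 0
Discriminant: Δ = (40)² - 4(18)(-9592) = 1600 + 690624 = 692224
√Δ = 832
n = [-(40) + √Δ] / (2·18) = (-40 + 832) / 36 = 792 / 36 = 22
(The negative root is discarded since n must be a positive integer.)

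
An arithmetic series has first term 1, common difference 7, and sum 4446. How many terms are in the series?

Using S = n/2 × [2a + (n-1)d]
4446 = n/2 × [2(1) + (n-1)(7)]
4446 = n/2 × [2 + 7n - 7]
8892 = n × [-5 + 7n]
7n² + (-5)n - 8892 = 0
Discriminant: Δ = (-5)² - 4(7)(-8892) = 25 + 248976 = 249001
√Δ = 499
n = [-(-5) + √Δ] / (2·7) = (5 + 499) / 14 = 504 / 14 = 36
(The negative root is discarded since n must be a positive integer.)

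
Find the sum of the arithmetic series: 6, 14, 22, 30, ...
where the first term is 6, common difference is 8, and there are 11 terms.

Sₙ = n/2 × (first + last)
Last term = a + (n-1)d = 6 + (11-1)×8 = 86
S_11 = 11/2 × (6 + 86)
S_11 = 11/2 × 92 = 506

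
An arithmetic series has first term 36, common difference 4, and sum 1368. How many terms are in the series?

Using S = n/2 × [2a + (n-1)d]
1368 = n/2 × [2(36) + (n-1)(4)]
1368 = n/2 × [72 + 4n - 4]
2736 = n × [68 + 4n]
4n² + (68)n - 2736 = 0
Discriminant: Δ = (68)² - 4(4)(-2736) = 4624 + 43776 = 48400
√Δ = 220
n = [-(68) + √Δ] / (2·4) = (-68 + 220) / 8 = 152 / 8 = 19
(The negative root is discarded since n must be a positive integer.)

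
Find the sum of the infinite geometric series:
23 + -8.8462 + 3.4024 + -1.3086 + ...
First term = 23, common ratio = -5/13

For |r| < 1, S = a / (1 - r)
S = 23 / (1 - (-5/13))
S = 23 / (18/13)
S = 299/18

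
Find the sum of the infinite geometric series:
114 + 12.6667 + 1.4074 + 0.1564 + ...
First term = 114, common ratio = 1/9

For |r| < 1, S = a / (1 - r)
S = 114 / (1 - (1/9))
S = 114 / (8/9)
S = 513/4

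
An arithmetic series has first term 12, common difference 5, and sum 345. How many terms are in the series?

Using S = n/2 × [2a + (n-1)d]
345 = n/2 × [2(12) + (n-1)(5)]
345 = n/2 × [24 + 5n - 5]
690 = n × [19 + 5n]
5n² + (19)n - 690 = 0
Discriminant: Δ = (19)² - 4(5)(-690) = 361 + 13800 = 14161
√Δ = 119
n = [-(19) + √Δ] / (2·5) = (-19 + 119) / 10 = 100 / 10 = 10
(The negative root is discarded since n must be a positive integer.)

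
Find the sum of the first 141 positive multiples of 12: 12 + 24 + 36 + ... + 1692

Factor out 12: = 12(1 + 2 + ... + 141) = 12 × n(n+1)/2
= 12 × 141×142/2
= 12 × 10011
= 120132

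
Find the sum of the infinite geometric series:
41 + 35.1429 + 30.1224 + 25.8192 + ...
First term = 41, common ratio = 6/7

For |r| < 1, S = a / (1 - r)
S = 41 / (1 - (6/7))
S = 41 / (1/7)
S = 287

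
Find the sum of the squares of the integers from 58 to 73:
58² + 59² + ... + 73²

Use ∑_{k=1}^{n} k² = n(n+1)(2n+1)/6, then subtract the first 57 terms.
∑_{k=1}^{73} k² = 73×74×147/6 = 132349
∑_{k=1}^{57} k² = 57×58×115/6 = 63365
∑_{k=58}^{73} k² = 132349 - 63365 = 68984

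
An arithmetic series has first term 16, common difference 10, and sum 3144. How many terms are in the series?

Using S = n/2 × [2a + (n-1)d]
3144 = n/2 × [2(16) + (n-1)(10)]
3144 = n/2 × [32 + 10n - 10]
6288 = n × [22 + 10n]
10n² + (22)n - 6288 = 0
Discriminant: Δ = (22)² - 4(10)(-6288) = 484 + 251520 = 252004
√Δ = 502
n = [-(22) + √Δ] / (2·10) = (-22 + 502) / 20 = 480 / 20 = 24
(The negative root is discarded since n must be a positive integer.)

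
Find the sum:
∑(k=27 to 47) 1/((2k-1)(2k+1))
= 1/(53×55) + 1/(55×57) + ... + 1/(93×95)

Partial fractions: 1/((2k-1)(2k+1)) = (1/2)[1/(2k-1) - 1/(2k+1)]
The series telescopes:
= (1/2)[1/53 - 1/95]
= 21/5035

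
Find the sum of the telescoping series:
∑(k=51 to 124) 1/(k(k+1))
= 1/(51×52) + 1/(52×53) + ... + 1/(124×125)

Partial fractions: 1/(k(k+1)) = 1/k - 1/(k+1)
The series telescopes:
= (1/51 - 1/52) + (1/52 - 1/53) + ... + (1/124 - 1/125)
= 1/51 - 1/125
= 74/6375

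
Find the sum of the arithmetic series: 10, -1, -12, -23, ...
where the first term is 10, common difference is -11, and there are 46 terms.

Sₙ = n/2 × (first + last)
Last term = a + (n-1)d = 10 + (46-1)×(-11) = -485
S_46 = 46/2 × (10 + (-485))
S_46 = 46/2 × (-475) = -10925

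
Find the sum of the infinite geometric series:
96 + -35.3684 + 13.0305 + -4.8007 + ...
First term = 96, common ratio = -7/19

For |r| < 1, S = a / (1 - r)
S = 96 / (1 - (-7/19))
S = 96 / (26/19)
S = 912/13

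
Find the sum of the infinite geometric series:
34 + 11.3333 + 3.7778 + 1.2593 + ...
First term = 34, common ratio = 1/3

For |r| < 1, S = a / (1 - r)
S = 34 / (1 - (1/3))
S = 34 / (2/3)
S = 51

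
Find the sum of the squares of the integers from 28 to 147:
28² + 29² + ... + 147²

Use ∑_{k=1}^{n} k² = n(n+1)(2n+1)/6, then subtract the first 27 terms.
∑_{k=1}^{147} k² = 147×148×295/6 = 1069670
∑_{k=1}^{27} k² = 27×28×55/6 = 6930
∑_{k=28}^{147} k² = 1069670 - 6930 = 1062740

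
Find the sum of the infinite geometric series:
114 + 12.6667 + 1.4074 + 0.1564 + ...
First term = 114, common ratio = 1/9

For |r| < 1, S = a / (1 - r)
S = 114 / (1 - (1/9))
S = 114 / (8/9)
S = 513/4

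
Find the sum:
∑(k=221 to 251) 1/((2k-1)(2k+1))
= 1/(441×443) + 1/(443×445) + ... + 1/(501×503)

Partial fractions: 1/((2k-1)(2k+1)) = (1/2)[1/(2k-1) - 1/(2k+1)]
The series telescopes:
= (1/2)[1/441 - 1/503]
= 31/221823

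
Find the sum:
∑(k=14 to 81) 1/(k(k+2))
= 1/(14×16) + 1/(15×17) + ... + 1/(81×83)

Partial fractions: 1/(k(k+2)) = (1/2)[1/k - 1/(k+2)]
Telescoping leaves the first two and last two terms:
= (1/2)[1/14 + 1/15 - 1/82 - 1/83]
= 40681/714630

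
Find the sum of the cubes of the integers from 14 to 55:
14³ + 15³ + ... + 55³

Use ∑_{k=1}^{n} k³ = [n(n+1)/2]², then subtract the first 13 terms.
∑_{k=1}^{55} k³ = [55×56/2]² = 1540² = 2371600
∑_{k=1}^{13} k³ = [13×14/2]² = 91² = 8281
∑_{k=14}^{55} k³ = 2371600 - 8281 = 2363319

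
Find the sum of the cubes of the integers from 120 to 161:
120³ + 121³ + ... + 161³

Use ∑_{k=1}^{n} k³ = [n(n+1)/2]², then subtract the first 119 terms.
∑_{k=1}^{161} k³ = [161×162/2]² = 13041² = 170067681
∑_{k=1}^{119} k³ = [119×120/2]² = 7140² = 50979600
∑_{k=120}^{161} k³ = 170067681 - 50979600 = 119088081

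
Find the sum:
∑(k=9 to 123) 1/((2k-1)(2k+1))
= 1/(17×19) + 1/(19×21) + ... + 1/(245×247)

Partial fractions: 1/((2k-1)(2k+1)) = (1/2)[1/(2k-1) - 1/(2k+1)]
The series telescopes:
= (1/2)[1/17 - 1/247]
= 115/4199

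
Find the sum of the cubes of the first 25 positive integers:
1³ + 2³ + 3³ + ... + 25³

Formula: ∑k³ = [n(n+1)/2]²
= [25×26/2]²
= 325²
= 105625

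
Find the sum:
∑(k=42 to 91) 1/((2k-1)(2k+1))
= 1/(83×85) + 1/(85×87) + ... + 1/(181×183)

Partial fractions: 1/((2k-1)(2k+1)) = (1/2)[1/(2k-1) - 1/(2k+1)]
The series telescopes:
= (1/2)[1/83 - 1/183]
= 50/15189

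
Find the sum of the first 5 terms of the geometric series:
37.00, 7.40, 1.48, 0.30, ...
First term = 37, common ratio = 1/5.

Sₙ = a(1 - rⁿ) / (1 - r)
S_5 = 37(1 - (1/5)^5) / (1 - (1/5))
S_5 = 37(1 - (1/3125)) / (4/5)
S_5 = 28897/625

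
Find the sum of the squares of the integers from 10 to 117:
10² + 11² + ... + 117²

Use ∑_{k=1}^{n} k² = n(n+1)(2n+1)/6, then subtract the first 9 terms.
∑_{k=1}^{117} k² = 117×118×235/6 = 540735
∑_{k=1}^{9} k² = 9×10×19/6 = 285
∑_{k=10}^{117} k² = 540735 - 285 = 540450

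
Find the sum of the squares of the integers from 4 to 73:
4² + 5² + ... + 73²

Use ∑_{k=1}^{n} k² = n(n+1)(2n+1)/6, then subtract the first 3 terms.
∑_{k=1}^{73} k² = 73×74×147/6 = 132349
∑_{k=1}^{3} k² = 3×4×7/6 = 14
∑_{k=4}^{73} k² = 132349 - 14 = 132335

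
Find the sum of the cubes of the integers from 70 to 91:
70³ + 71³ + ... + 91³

Use ∑_{k=1}^{n} k³ = [n(n+1)/2]², then subtract the first 69 terms.
∑_{k=1}^{91} k³ = [91×92/2]² = 4186² = 17522596
∑_{k=1}^{69} k³ = [69×70/2]² = 2415² = 5832225
∑_{k=70}^{91} k³ = 17522596 - 5832225 = 11690371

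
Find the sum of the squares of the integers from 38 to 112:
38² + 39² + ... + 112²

Use ∑_{k=1}^{n} k² = n(n+1)(2n+1)/6, then subtract the first 37 terms.
∑_{k=1}^{112} k² = 112×113×225/6 = 474600
∑_{k=1}^{37} k² = 37×38×75/6 = 17575
∑_{k=38}^{112} k² = 474600 - 17575 = 457025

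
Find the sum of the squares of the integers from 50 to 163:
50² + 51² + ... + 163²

Use ∑_{k=1}^{n} k² = n(n+1)(2n+1)/6, then subtract the first 49 terms.
∑_{k=1}^{163} k² = 163×164×327/6 = 1456894
∑_{k=1}^{49} k² = 49×50×99/6 = 40425
∑_{k=50}^{163} k² = 1456894 - 40425 = 1416469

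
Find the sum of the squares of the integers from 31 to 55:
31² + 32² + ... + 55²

Use ∑_{k=1}^{n} k² = n(n+1)(2n+1)/6, then subtract the first 30 terms.
∑_{k=1}^{55} k² = 55×56×111/6 = 56980
∑_{k=1}^{30} k² = 30×31×61/6 = 9455
∑_{k=31}^{55} k² = 56980 - 9455 = 47525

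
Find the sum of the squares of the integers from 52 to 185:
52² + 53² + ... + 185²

Use ∑_{k=1}^{n} k² = n(n+1)(2n+1)/6, then subtract the first 51 terms.
∑_{k=1}^{185} k² = 185×186×371/6 = 2127685
∑_{k=1}^{51} k² = 51×52×103/6 = 45526
∑_{k=52}^{185} k² = 2127685 - 45526 = 2082159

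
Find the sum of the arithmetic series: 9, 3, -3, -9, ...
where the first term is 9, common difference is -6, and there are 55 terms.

Sₙ = n/2 × (first + last)
Last term = a + (n-1)d = 9 + (55-1)×(-6) = -315
S_55 = 55/2 × (9 + (-315))
S_55 = 55/2 × (-306) = -8415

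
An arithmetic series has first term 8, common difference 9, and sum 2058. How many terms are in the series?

Using S = n/2 × [2a + (n-1)d]
2058 = n/2 × [2(8) + (n-1)(9)]
2058 = n/2 × [16 + 9n - 9]
4116 = n × [7 + 9n]
9n² + (7)n - 4116 = 0
Discriminant: Δ = (7)² - 4(9)(-4116) = 49 + 148176 = 148225
√Δ = 385
n = [-(7) + √Δ] / (2·9) = (-7 + 385) / 18 = 378 / 18 = 21
(The negative root is discarded since n must be a positive integer.)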